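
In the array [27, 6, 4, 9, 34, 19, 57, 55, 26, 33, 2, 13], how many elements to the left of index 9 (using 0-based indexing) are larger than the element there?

The element at index 9 is 33.
Elements before it: 27, 6, 4, 9, 34, 19, 57, 55, 26
Those larger than 33: 34, 57, 55

3 such elements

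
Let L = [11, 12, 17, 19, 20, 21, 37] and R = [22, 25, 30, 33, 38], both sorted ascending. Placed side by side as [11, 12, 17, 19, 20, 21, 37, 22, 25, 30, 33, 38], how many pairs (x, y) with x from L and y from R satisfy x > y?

For each element r of the right run, count left-run elements greater than r:
r = 22: 37 → 1
r = 25: 37 → 1
r = 30: 37 → 1
r = 33: 37 → 1
r = 38: none → 0
Cross-inversions: 1 + 1 + 1 + 1 + 0 = 4

4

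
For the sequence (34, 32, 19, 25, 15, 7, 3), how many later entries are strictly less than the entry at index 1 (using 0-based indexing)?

5

The element at index 1 is 32.
Elements after it: 19, 25, 15, 7, 3
Those smaller than 32: 19, 25, 15, 7, 3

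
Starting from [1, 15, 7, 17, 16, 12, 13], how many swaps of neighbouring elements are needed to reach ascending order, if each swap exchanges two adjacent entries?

Minimum adjacent swaps = number of inversions (each swap of adjacent out-of-order elements removes one inversion and no swap can remove more).
Count inversions — for each element, later elements that are smaller:
1: none → 0
15: 7, 12, 13 → 3
7: none → 0
17: 16, 12, 13 → 3
16: 12, 13 → 2
12: none → 0
13: none → 0
Total inversions: 0 + 3 + 0 + 3 + 2 + 0 + 0 = 8

8 swaps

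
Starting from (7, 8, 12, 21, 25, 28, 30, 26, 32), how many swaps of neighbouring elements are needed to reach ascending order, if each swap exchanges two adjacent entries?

Each adjacent swap fixes exactly one inversion, so the minimum swap count equals the number of inversions.
Count inversions — for each element, later elements that are smaller:
7: none → 0
8: none → 0
12: none → 0
21: none → 0
25: none → 0
28: 26 → 1
30: 26 → 1
26: none → 0
32: none → 0
Total inversions: 0 + 0 + 0 + 0 + 0 + 1 + 1 + 0 + 0 = 2

Adjacent swaps: 2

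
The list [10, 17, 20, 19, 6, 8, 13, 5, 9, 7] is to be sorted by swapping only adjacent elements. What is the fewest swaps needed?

Minimum adjacent swaps = number of inversions (each swap of adjacent out-of-order elements removes one inversion and no swap can remove more).
Count inversions — for each element, later elements that are smaller:
10: 6, 8, 5, 9, 7 → 5
17: 6, 8, 13, 5, 9, 7 → 6
20: 19, 6, 8, 13, 5, 9, 7 → 7
19: 6, 8, 13, 5, 9, 7 → 6
6: 5 → 1
8: 5, 7 → 2
13: 5, 9, 7 → 3
5: none → 0
9: 7 → 1
7: none → 0
Total inversions: 5 + 6 + 7 + 6 + 1 + 2 + 3 + 0 + 1 + 0 = 31

31 swaps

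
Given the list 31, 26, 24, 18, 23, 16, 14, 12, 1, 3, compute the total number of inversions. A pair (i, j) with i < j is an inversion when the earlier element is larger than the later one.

43

For each element, count later entries that are smaller:
31 → 26, 24, 18, 23, 16, 14, 12, 1, 3 → 9
26 → 24, 18, 23, 16, 14, 12, 1, 3 → 8
24 → 18, 23, 16, 14, 12, 1, 3 → 7
18 → 16, 14, 12, 1, 3 → 5
23 → 16, 14, 12, 1, 3 → 5
16 → 14, 12, 1, 3 → 4
14 → 12, 1, 3 → 3
12 → 1, 3 → 2
1 → none → 0
3 → none → 0
Sum: 9 + 8 + 7 + 5 + 5 + 4 + 3 + 2 + 0 + 0 = 43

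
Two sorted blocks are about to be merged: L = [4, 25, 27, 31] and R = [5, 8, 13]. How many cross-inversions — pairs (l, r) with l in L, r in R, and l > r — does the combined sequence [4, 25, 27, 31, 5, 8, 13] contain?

Count, for every r in R, how many entries of L exceed r:
r = 5: 25, 27, 31 → 3
r = 8: 25, 27, 31 → 3
r = 13: 25, 27, 31 → 3
Cross-inversions: 3 + 3 + 3 = 9

9 split inversions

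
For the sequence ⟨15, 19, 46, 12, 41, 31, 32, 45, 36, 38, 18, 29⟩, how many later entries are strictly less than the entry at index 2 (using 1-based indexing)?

2 such elements

The element at index 2 is 19.
Elements after it: 46, 12, 41, 31, 32, 45, 36, 38, 18, 29
Those smaller than 19: 12, 18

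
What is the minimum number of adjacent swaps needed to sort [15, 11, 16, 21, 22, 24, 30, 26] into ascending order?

Each adjacent swap fixes exactly one inversion, so the minimum swap count equals the number of inversions.
Count inversions — for each element, later elements that are smaller:
15: 11 → 1
11: none → 0
16: none → 0
21: none → 0
22: none → 0
24: none → 0
30: 26 → 1
26: none → 0
Total inversions: 1 + 0 + 0 + 0 + 0 + 0 + 1 + 0 = 2

2 adjacent swaps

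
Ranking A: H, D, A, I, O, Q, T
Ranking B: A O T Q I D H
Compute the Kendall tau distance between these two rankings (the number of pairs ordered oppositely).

Assign each item its position (1..7) in the first ordering, then rewrite the second ordering as that position sequence:
positions: H→1, D→2, A→3, I→4, O→5, Q→6, T→7
second ordering as positions: [3, 5, 7, 6, 4, 2, 1]
Discordant pairs = inversions in this position sequence.
3: 2, 1 → 2
5: 4, 2, 1 → 3
7: 6, 4, 2, 1 → 4
6: 4, 2, 1 → 3
4: 2, 1 → 2
2: 1 → 1
1: 0
Total: 2 + 3 + 4 + 3 + 2 + 1 + 0 = 15

15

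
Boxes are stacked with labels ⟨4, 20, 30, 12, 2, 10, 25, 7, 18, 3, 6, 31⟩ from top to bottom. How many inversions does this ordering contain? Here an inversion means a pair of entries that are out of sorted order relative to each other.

33

Element-by-element contributions:
4 → 2, 3 → 2
20 → 12, 2, 10, 7, 18, 3, 6 → 7
30 → 12, 2, 10, 25, 7, 18, 3, 6 → 8
12 → 2, 10, 7, 3, 6 → 5
2 → none → 0
10 → 7, 3, 6 → 3
25 → 7, 18, 3, 6 → 4
7 → 3, 6 → 2
18 → 3, 6 → 2
3 → none → 0
6 → none → 0
31 → none → 0
Sum: 2 + 7 + 8 + 5 + 0 + 3 + 4 + 2 + 2 + 0 + 0 + 0 = 33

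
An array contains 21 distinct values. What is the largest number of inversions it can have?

The maximum occurs when the array is in strictly decreasing order: every one of the C(21, 2) pairs is inverted.
C(21, 2) = 21·20/2 = 210

210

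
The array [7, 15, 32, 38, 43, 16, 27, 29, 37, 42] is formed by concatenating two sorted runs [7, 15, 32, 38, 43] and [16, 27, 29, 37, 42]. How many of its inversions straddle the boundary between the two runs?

For each element r of the right run, count left-run elements greater than r:
r = 16: 32, 38, 43 → 3
r = 27: 32, 38, 43 → 3
r = 29: 32, 38, 43 → 3
r = 37: 38, 43 → 2
r = 42: 43 → 1
Cross-inversions: 3 + 3 + 3 + 2 + 1 = 12

Cross-inversions: 12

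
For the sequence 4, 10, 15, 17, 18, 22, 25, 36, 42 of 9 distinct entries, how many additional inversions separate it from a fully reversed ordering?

36

Maximum inversions for 9 distinct elements is C(9, 2) = 9·8/2 = 36.
Current inversions — for each element, count later smaller elements:
4: 0
10: 0
15: 0
17: 0
18: 0
22: 0
25: 0
36: 0
42: 0
Current total: 0 + 0 + 0 + 0 + 0 + 0 + 0 + 0 + 0 = 0
Shortfall: 36 − 0 = 36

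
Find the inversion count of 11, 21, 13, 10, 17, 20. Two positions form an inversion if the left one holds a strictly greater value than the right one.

Listing every pair i<j with a[i]>a[j] (using 0-based positions):
(0,3): 11 > 10
(1,2): 21 > 13
(1,3): 21 > 10
(1,4): 21 > 17
(1,5): 21 > 20
(2,3): 13 > 10
That's 6 pairs.

6 out-of-order pairs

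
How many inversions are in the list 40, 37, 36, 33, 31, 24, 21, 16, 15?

Element-by-element contributions:
40: 8
37: 7
36: 6
33: 5
31: 4
24: 3
21: 2
16: 1
15: 0
Sum: 8 + 7 + 6 + 5 + 4 + 3 + 2 + 1 + 0 = 36

36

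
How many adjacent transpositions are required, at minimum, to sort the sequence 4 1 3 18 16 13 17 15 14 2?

21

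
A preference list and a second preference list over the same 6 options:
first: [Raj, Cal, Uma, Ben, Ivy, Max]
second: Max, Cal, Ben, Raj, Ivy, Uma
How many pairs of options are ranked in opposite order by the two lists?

9 pairs

Assign each item its position (1..6) in the first ordering, then rewrite the second ordering as that position sequence:
positions: Raj→1, Cal→2, Uma→3, Ben→4, Ivy→5, Max→6
second ordering as positions: [6, 2, 4, 1, 5, 3]
Discordant pairs = inversions in this position sequence.
6: 2, 4, 1, 5, 3 → 5
2: 1 → 1
4: 1, 3 → 2
1: 0
5: 3 → 1
3: 0
Total: 5 + 1 + 2 + 0 + 1 + 0 = 9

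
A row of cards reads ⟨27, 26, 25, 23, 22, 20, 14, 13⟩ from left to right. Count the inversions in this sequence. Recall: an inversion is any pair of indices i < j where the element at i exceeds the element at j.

For each element, count later entries that are smaller:
27: 7
26: 6
25: 5
23: 4
22: 3
20: 2
14: 1
13: 0
Sum: 7 + 6 + 5 + 4 + 3 + 2 + 1 + 0 = 28

28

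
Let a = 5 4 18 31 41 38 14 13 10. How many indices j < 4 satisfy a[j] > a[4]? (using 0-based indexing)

0

The element at index 4 is 41.
Elements before it: 5, 4, 18, 31
None of them are larger than 41.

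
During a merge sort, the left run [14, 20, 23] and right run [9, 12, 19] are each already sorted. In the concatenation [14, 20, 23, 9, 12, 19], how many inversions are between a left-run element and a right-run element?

For each element r of the right run, count left-run elements greater than r:
r = 9: 14, 20, 23 → 3
r = 12: 14, 20, 23 → 3
r = 19: 20, 23 → 2
Cross-inversions: 3 + 3 + 2 = 8

8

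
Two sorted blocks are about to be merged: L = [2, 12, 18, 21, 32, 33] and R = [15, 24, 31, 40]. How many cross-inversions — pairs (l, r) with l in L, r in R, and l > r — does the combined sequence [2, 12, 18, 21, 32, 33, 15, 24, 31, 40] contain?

8 split inversions

For each element r of the right run, count left-run elements greater than r:
r = 15: 18, 21, 32, 33 → 4
r = 24: 32, 33 → 2
r = 31: 32, 33 → 2
r = 40: none → 0
Cross-inversions: 4 + 2 + 2 + 0 = 8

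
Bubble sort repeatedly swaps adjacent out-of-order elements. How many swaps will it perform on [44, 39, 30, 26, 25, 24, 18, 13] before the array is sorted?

28 adjacent swaps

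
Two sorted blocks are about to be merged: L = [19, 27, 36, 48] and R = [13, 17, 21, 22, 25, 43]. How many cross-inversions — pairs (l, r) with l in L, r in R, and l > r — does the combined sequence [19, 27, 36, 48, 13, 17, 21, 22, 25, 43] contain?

For each element r of the right run, count left-run elements greater than r:
r = 13: 19, 27, 36, 48 → 4
r = 17: 19, 27, 36, 48 → 4
r = 21: 27, 36, 48 → 3
r = 22: 27, 36, 48 → 3
r = 25: 27, 36, 48 → 3
r = 43: 48 → 1
Cross-inversions: 4 + 4 + 3 + 3 + 3 + 1 = 18

18 cross-inversions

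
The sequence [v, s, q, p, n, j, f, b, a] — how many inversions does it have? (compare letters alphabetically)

36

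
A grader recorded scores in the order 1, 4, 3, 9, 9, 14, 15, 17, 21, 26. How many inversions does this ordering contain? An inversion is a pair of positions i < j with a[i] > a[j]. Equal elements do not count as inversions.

Element-by-element contributions:
1 → none → 0
4 → 3 → 1
3 → none → 0
9 → none → 0
9 → none → 0
14 → none → 0
15 → none → 0
17 → none → 0
21 → none → 0
26 → none → 0
Sum: 0 + 1 + 0 + 0 + 0 + 0 + 0 + 0 + 0 + 0 = 1

1 out-of-order pair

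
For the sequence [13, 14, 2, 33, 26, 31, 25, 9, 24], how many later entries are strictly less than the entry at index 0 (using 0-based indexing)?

The element at index 0 is 13.
Elements after it: 14, 2, 33, 26, 31, 25, 9, 24
Those smaller than 13: 2, 9

2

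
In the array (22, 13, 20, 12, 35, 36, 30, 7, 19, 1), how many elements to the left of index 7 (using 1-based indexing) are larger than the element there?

2 such elements

The element at index 7 is 30.
Elements before it: 22, 13, 20, 12, 35, 36
Those larger than 30: 35, 36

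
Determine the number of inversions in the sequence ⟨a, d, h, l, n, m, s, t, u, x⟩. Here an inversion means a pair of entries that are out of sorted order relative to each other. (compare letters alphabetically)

Element-by-element contributions:
a → none → 0
d → none → 0
h → none → 0
l → none → 0
n → m → 1
m → none → 0
s → none → 0
t → none → 0
u → none → 0
x → none → 0
Sum: 0 + 0 + 0 + 0 + 1 + 0 + 0 + 0 + 0 + 0 = 1

1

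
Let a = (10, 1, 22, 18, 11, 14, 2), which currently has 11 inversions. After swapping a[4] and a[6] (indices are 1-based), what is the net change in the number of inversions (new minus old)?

-1

Positions 4 and 6 hold 18 and 14; after swapping, the array is [10, 1, 22, 14, 11, 18, 2].
Sweep left to right; for each value list the smaller values that follow it:
10: 2
1: 0
22: 4
14: 2
11: 1
18: 1
2: 0
Sum: 2 + 0 + 4 + 2 + 1 + 1 + 0 = 10
Change: 10 − 11 = -1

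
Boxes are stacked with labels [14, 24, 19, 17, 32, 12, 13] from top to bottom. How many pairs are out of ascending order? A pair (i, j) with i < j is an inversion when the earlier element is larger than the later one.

Sweep left to right; for each value list the smaller values that follow it:
14 → 12, 13 → 2
24 → 19, 17, 12, 13 → 4
19 → 17, 12, 13 → 3
17 → 12, 13 → 2
32 → 12, 13 → 2
12 → none → 0
13 → none → 0
Sum: 2 + 4 + 3 + 2 + 2 + 0 + 0 = 13

There are 13 out-of-order pairs.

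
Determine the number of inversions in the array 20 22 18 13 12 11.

There are 14 out-of-order pairs.

For each element, count later entries that are smaller:
20 → 18, 13, 12, 11 → 4
22 → 18, 13, 12, 11 → 4
18 → 13, 12, 11 → 3
13 → 12, 11 → 2
12 → 11 → 1
11 → none → 0
Sum: 4 + 4 + 3 + 2 + 1 + 0 = 14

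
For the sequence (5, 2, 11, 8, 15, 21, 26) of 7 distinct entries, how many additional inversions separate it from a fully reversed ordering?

Maximum inversions for 7 distinct elements is C(7, 2) = 7·6/2 = 21.
Current inversions — for each element, count later smaller elements:
5: 1
2: 0
11: 1
8: 0
15: 0
21: 0
26: 0
Current total: 1 + 0 + 1 + 0 + 0 + 0 + 0 = 2
Shortfall: 21 − 2 = 19

19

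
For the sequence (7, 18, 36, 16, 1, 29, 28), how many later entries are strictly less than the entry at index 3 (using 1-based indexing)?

The element at index 3 is 36.
Elements after it: 16, 1, 29, 28
Those smaller than 36: 16, 1, 29, 28

4 such elements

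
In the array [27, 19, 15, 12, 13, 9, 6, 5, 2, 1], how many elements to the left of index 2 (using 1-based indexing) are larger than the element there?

1

The element at index 2 is 19.
Elements before it: 27
Those larger than 19: 27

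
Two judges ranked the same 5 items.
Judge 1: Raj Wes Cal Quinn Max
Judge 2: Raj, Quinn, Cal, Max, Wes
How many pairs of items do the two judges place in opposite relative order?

4

Assign each item its position (1..5) in the first ordering, then rewrite the second ordering as that position sequence:
positions: Raj→1, Wes→2, Cal→3, Quinn→4, Max→5
second ordering as positions: [1, 4, 3, 5, 2]
Discordant pairs = inversions in this position sequence.
1: 0
4: 3, 2 → 2
3: 2 → 1
5: 2 → 1
2: 0
Total: 0 + 2 + 1 + 1 + 0 = 4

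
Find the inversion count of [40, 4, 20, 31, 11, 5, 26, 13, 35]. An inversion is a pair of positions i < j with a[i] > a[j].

Element-by-element contributions:
40 → 4, 20, 31, 11, 5, 26, 13, 35 → 8
4 → none → 0
20 → 11, 5, 13 → 3
31 → 11, 5, 26, 13 → 4
11 → 5 → 1
5 → none → 0
26 → 13 → 1
13 → none → 0
35 → none → 0
Sum: 8 + 0 + 3 + 4 + 1 + 0 + 1 + 0 + 0 = 17

17 inversions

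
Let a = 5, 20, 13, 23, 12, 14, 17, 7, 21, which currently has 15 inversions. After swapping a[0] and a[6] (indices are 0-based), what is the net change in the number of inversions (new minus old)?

Positions 0 and 6 hold 5 and 17; after swapping, the array is [17, 20, 13, 23, 12, 14, 5, 7, 21].
For each element, count later entries that are smaller:
17 → 13, 12, 14, 5, 7 → 5
20 → 13, 12, 14, 5, 7 → 5
13 → 12, 5, 7 → 3
23 → 12, 14, 5, 7, 21 → 5
12 → 5, 7 → 2
14 → 5, 7 → 2
5 → none → 0
7 → none → 0
21 → none → 0
Sum: 5 + 5 + 3 + 5 + 2 + 2 + 0 + 0 + 0 = 22
Change: 22 − 15 = +7

+7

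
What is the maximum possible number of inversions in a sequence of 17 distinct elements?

The maximum occurs when the array is in strictly decreasing order: every one of the C(17, 2) pairs is inverted.
C(17, 2) = 17·16/2 = 136

136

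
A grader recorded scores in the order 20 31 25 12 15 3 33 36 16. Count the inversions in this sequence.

There are 17 inversions.

Element-by-element contributions:
20: 4
31: 5
25: 4
12: 1
15: 1
3: 0
33: 1
36: 1
16: 0
Sum: 4 + 5 + 4 + 1 + 1 + 0 + 1 + 1 + 0 = 17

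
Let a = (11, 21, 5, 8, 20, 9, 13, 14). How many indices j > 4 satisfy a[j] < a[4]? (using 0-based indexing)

3

The element at index 4 is 20.
Elements after it: 9, 13, 14
Those smaller than 20: 9, 13, 14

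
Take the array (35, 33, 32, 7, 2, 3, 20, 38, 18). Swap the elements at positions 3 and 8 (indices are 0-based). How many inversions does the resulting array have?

Positions 3 and 8 hold 7 and 18; after swapping, the array is [35, 33, 32, 18, 2, 3, 20, 38, 7].
For each element, count later entries that are smaller:
35 → 33, 32, 18, 2, 3, 20, 7 → 7
33 → 32, 18, 2, 3, 20, 7 → 6
32 → 18, 2, 3, 20, 7 → 5
18 → 2, 3, 7 → 3
2 → none → 0
3 → none → 0
20 → 7 → 1
38 → 7 → 1
7 → none → 0
Sum: 7 + 6 + 5 + 3 + 0 + 0 + 1 + 1 + 0 = 23

23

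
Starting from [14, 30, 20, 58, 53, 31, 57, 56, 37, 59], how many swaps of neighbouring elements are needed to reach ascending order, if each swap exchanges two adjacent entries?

11 adjacent swaps

The minimum number of adjacent swaps to sort an array equals its inversion count, since every such swap removes exactly one inversion.
Count inversions — for each element, later elements that are smaller:
14: none → 0
30: 20 → 1
20: none → 0
58: 53, 31, 57, 56, 37 → 5
53: 31, 37 → 2
31: none → 0
57: 56, 37 → 2
56: 37 → 1
37: none → 0
59: none → 0
Total inversions: 0 + 1 + 0 + 5 + 2 + 0 + 2 + 1 + 0 + 0 = 11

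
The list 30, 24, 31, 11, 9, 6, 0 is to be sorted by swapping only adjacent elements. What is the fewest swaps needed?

The minimum number of adjacent swaps to sort an array equals its inversion count, since every such swap removes exactly one inversion.
Count inversions — for each element, later elements that are smaller:
30: 24, 11, 9, 6, 0 → 5
24: 11, 9, 6, 0 → 4
31: 11, 9, 6, 0 → 4
11: 9, 6, 0 → 3
9: 6, 0 → 2
6: 0 → 1
0: none → 0
Total inversions: 5 + 4 + 4 + 3 + 2 + 1 + 0 = 19

Adjacent swaps: 19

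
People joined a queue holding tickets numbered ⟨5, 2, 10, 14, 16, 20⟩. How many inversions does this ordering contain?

1 inversion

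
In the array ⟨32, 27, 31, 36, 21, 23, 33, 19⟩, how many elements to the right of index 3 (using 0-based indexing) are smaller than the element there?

4 such elements

The element at index 3 is 36.
Elements after it: 21, 23, 33, 19
Those smaller than 36: 21, 23, 33, 19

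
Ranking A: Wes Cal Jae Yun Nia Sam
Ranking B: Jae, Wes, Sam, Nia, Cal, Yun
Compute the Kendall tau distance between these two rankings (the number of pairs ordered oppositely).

Assign each item its position (1..6) in the first ordering, then rewrite the second ordering as that position sequence:
positions: Wes→1, Cal→2, Jae→3, Yun→4, Nia→5, Sam→6
second ordering as positions: [3, 1, 6, 5, 2, 4]
Discordant pairs = inversions in this position sequence.
3: 1, 2 → 2
1: 0
6: 5, 2, 4 → 3
5: 2, 4 → 2
2: 0
4: 0
Total: 2 + 0 + 3 + 2 + 0 + 0 = 7

There are 7 discordant pairs.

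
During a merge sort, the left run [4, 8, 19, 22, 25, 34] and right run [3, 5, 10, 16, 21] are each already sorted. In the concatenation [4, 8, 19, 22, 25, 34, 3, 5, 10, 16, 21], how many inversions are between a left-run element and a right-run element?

For each element r of the right run, count left-run elements greater than r:
r = 3: 4, 8, 19, 22, 25, 34 → 6
r = 5: 8, 19, 22, 25, 34 → 5
r = 10: 19, 22, 25, 34 → 4
r = 16: 19, 22, 25, 34 → 4
r = 21: 22, 25, 34 → 3
Cross-inversions: 6 + 5 + 4 + 4 + 3 = 22

There are 22 split inversions.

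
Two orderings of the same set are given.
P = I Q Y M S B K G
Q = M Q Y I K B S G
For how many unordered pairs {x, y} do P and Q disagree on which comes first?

8 disagreeing pairs

Assign each item its position (1..8) in the first ordering, then rewrite the second ordering as that position sequence:
positions: I→1, Q→2, Y→3, M→4, S→5, B→6, K→7, G→8
second ordering as positions: [4, 2, 3, 1, 7, 6, 5, 8]
Discordant pairs = inversions in this position sequence.
4: 2, 3, 1 → 3
2: 1 → 1
3: 1 → 1
1: 0
7: 6, 5 → 2
6: 5 → 1
5: 0
8: 0
Total: 3 + 1 + 1 + 0 + 2 + 1 + 0 + 0 = 8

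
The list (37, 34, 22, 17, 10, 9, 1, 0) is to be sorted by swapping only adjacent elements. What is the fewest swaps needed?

28 adjacent swaps

Each adjacent swap fixes exactly one inversion, so the minimum swap count equals the number of inversions.
Count inversions — for each element, later elements that are smaller:
37: 34, 22, 17, 10, 9, 1, 0 → 7
34: 22, 17, 10, 9, 1, 0 → 6
22: 17, 10, 9, 1, 0 → 5
17: 10, 9, 1, 0 → 4
10: 9, 1, 0 → 3
9: 1, 0 → 2
1: 0 → 1
0: none → 0
Total inversions: 7 + 6 + 5 + 4 + 3 + 2 + 1 + 0 = 28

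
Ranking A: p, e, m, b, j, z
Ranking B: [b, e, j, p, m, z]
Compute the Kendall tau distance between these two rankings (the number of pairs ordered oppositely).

Assign each item its position (1..6) in the first ordering, then rewrite the second ordering as that position sequence:
positions: p→1, e→2, m→3, b→4, j→5, z→6
second ordering as positions: [4, 2, 5, 1, 3, 6]
Discordant pairs = inversions in this position sequence.
4: 2, 1, 3 → 3
2: 1 → 1
5: 1, 3 → 2
1: 0
3: 0
6: 0
Total: 3 + 1 + 2 + 0 + 0 + 0 = 6

6 discordant pairs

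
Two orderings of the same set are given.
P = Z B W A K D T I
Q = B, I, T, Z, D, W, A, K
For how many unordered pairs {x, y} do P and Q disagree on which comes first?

15

Assign each item its position (1..8) in the first ordering, then rewrite the second ordering as that position sequence:
positions: Z→1, B→2, W→3, A→4, K→5, D→6, T→7, I→8
second ordering as positions: [2, 8, 7, 1, 6, 3, 4, 5]
Discordant pairs = inversions in this position sequence.
2: 1 → 1
8: 7, 1, 6, 3, 4, 5 → 6
7: 1, 6, 3, 4, 5 → 5
1: 0
6: 3, 4, 5 → 3
3: 0
4: 0
5: 0
Total: 1 + 6 + 5 + 0 + 3 + 0 + 0 + 0 = 15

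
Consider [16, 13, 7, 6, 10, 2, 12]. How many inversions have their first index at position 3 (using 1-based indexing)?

2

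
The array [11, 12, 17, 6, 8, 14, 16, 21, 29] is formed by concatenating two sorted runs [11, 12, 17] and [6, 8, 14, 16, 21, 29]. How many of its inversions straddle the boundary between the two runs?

Count, for every r in R, how many entries of L exceed r:
r = 6: 11, 12, 17 → 3
r = 8: 11, 12, 17 → 3
r = 14: 17 → 1
r = 16: 17 → 1
r = 21: none → 0
r = 29: none → 0
Cross-inversions: 3 + 3 + 1 + 1 + 0 + 0 = 8

8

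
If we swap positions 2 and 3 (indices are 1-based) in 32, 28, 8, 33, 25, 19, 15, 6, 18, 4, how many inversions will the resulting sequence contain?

Positions 2 and 3 hold 28 and 8; after swapping, the array is [32, 8, 28, 33, 25, 19, 15, 6, 18, 4].
Sweep left to right; for each value list the smaller values that follow it:
32 → 8, 28, 25, 19, 15, 6, 18, 4 → 8
8 → 6, 4 → 2
28 → 25, 19, 15, 6, 18, 4 → 6
33 → 25, 19, 15, 6, 18, 4 → 6
25 → 19, 15, 6, 18, 4 → 5
19 → 15, 6, 18, 4 → 4
15 → 6, 4 → 2
6 → 4 → 1
18 → 4 → 1
4 → none → 0
Sum: 8 + 2 + 6 + 6 + 5 + 4 + 2 + 1 + 1 + 0 = 35

Inversions: 35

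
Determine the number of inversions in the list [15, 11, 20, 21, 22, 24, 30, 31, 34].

For each element, count later entries that are smaller:
15: 1
11: 0
20: 0
21: 0
22: 0
24: 0
30: 0
31: 0
34: 0
Sum: 1 + 0 + 0 + 0 + 0 + 0 + 0 + 0 + 0 = 1

1 inversion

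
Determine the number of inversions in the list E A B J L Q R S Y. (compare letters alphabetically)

Count, for each position, how many later elements it exceeds:
E: 2
A: 0
B: 0
J: 0
L: 0
Q: 0
R: 0
S: 0
Y: 0
Sum: 2 + 0 + 0 + 0 + 0 + 0 + 0 + 0 + 0 = 2

2 inversions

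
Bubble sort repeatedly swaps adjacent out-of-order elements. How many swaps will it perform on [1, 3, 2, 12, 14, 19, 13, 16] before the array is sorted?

Minimum adjacent swaps = number of inversions (each swap of adjacent out-of-order elements removes one inversion and no swap can remove more).
Count inversions — for each element, later elements that are smaller:
1: none → 0
3: 2 → 1
2: none → 0
12: none → 0
14: 13 → 1
19: 13, 16 → 2
13: none → 0
16: none → 0
Total inversions: 0 + 1 + 0 + 0 + 1 + 2 + 0 + 0 = 4

4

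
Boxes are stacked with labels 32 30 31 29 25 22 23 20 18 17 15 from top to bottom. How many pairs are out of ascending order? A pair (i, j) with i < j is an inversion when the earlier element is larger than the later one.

There are 53 inversions.

Element-by-element contributions:
32 → 30, 31, 29, 25, 22, 23, 20, 18, 17, 15 → 10
30 → 29, 25, 22, 23, 20, 18, 17, 15 → 8
31 → 29, 25, 22, 23, 20, 18, 17, 15 → 8
29 → 25, 22, 23, 20, 18, 17, 15 → 7
25 → 22, 23, 20, 18, 17, 15 → 6
22 → 20, 18, 17, 15 → 4
23 → 20, 18, 17, 15 → 4
20 → 18, 17, 15 → 3
18 → 17, 15 → 2
17 → 15 → 1
15 → none → 0
Sum: 10 + 8 + 8 + 7 + 6 + 4 + 4 + 3 + 2 + 1 + 0 = 53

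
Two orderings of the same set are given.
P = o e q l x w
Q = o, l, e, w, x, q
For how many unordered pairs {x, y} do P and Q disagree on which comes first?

5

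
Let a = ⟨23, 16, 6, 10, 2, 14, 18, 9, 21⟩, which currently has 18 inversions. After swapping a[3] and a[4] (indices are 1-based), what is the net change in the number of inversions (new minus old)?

Positions 3 and 4 hold 6 and 10; after swapping, the array is [23, 16, 10, 6, 2, 14, 18, 9, 21].
For each element, count later entries that are smaller:
23 → 16, 10, 6, 2, 14, 18, 9, 21 → 8
16 → 10, 6, 2, 14, 9 → 5
10 → 6, 2, 9 → 3
6 → 2 → 1
2 → none → 0
14 → 9 → 1
18 → 9 → 1
9 → none → 0
21 → none → 0
Sum: 8 + 5 + 3 + 1 + 0 + 1 + 1 + 0 + 0 = 19
Change: 19 − 18 = +1

+1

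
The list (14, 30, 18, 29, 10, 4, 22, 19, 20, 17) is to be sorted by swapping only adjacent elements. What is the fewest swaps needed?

The minimum number of adjacent swaps to sort an array equals its inversion count, since every such swap removes exactly one inversion.
Count inversions — for each element, later elements that are smaller:
14: 10, 4 → 2
30: 18, 29, 10, 4, 22, 19, 20, 17 → 8
18: 10, 4, 17 → 3
29: 10, 4, 22, 19, 20, 17 → 6
10: 4 → 1
4: none → 0
22: 19, 20, 17 → 3
19: 17 → 1
20: 17 → 1
17: none → 0
Total inversions: 2 + 8 + 3 + 6 + 1 + 0 + 3 + 1 + 1 + 0 = 25

25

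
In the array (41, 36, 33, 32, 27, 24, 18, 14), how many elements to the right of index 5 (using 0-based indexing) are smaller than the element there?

The element at index 5 is 24.
Elements after it: 18, 14
Those smaller than 24: 18, 14

2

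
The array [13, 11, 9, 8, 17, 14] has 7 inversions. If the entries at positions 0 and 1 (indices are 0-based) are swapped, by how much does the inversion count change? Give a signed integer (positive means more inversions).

-1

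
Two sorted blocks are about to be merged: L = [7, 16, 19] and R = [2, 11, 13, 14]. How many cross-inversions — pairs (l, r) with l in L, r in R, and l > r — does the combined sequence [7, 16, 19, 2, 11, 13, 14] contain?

9 split inversions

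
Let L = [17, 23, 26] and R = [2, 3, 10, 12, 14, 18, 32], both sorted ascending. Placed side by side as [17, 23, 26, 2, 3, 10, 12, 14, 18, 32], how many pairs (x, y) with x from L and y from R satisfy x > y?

Count, for every r in R, how many entries of L exceed r:
r = 2: 17, 23, 26 → 3
r = 3: 17, 23, 26 → 3
r = 10: 17, 23, 26 → 3
r = 12: 17, 23, 26 → 3
r = 14: 17, 23, 26 → 3
r = 18: 23, 26 → 2
r = 32: none → 0
Cross-inversions: 3 + 3 + 3 + 3 + 3 + 2 + 0 = 17

There are 17 cross-inversions.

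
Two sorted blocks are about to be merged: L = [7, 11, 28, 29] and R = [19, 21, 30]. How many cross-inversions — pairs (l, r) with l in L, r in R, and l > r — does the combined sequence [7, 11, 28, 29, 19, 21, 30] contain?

4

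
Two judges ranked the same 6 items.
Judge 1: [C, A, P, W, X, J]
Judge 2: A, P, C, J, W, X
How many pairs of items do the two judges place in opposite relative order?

Assign each item its position (1..6) in the first ordering, then rewrite the second ordering as that position sequence:
positions: C→1, A→2, P→3, W→4, X→5, J→6
second ordering as positions: [2, 3, 1, 6, 4, 5]
Discordant pairs = inversions in this position sequence.
2: 1 → 1
3: 1 → 1
1: 0
6: 4, 5 → 2
4: 0
5: 0
Total: 1 + 1 + 0 + 2 + 0 + 0 = 4

4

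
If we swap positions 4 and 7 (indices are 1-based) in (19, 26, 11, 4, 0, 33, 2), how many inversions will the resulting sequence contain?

Inversions: 13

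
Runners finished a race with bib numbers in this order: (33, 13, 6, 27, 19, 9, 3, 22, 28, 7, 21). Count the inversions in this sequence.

For each element, count later entries that are smaller:
33 → 13, 6, 27, 19, 9, 3, 22, 28, 7, 21 → 10
13 → 6, 9, 3, 7 → 4
6 → 3 → 1
27 → 19, 9, 3, 22, 7, 21 → 6
19 → 9, 3, 7 → 3
9 → 3, 7 → 2
3 → none → 0
22 → 7, 21 → 2
28 → 7, 21 → 2
7 → none → 0
21 → none → 0
Sum: 10 + 4 + 1 + 6 + 3 + 2 + 0 + 2 + 2 + 0 + 0 = 30

30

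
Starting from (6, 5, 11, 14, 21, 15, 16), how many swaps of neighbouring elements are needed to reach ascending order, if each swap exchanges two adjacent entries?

There are 3 swaps.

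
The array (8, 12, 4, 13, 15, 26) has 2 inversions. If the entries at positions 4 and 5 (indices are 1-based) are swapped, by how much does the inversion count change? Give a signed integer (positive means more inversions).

+1

Positions 4 and 5 hold 13 and 15; after swapping, the array is [8, 12, 4, 15, 13, 26].
Sweep left to right; for each value list the smaller values that follow it:
8 → 4 → 1
12 → 4 → 1
4 → none → 0
15 → 13 → 1
13 → none → 0
26 → none → 0
Sum: 1 + 1 + 0 + 1 + 0 + 0 = 3
Change: 3 − 2 = +1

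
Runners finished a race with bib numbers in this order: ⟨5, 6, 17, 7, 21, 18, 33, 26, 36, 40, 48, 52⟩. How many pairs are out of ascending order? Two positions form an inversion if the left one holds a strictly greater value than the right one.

3 inversions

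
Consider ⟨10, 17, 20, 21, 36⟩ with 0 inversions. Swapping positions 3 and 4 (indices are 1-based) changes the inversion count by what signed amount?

Positions 3 and 4 hold 20 and 21; after swapping, the array is [10, 17, 21, 20, 36].
For each element, count later entries that are smaller:
10 → none → 0
17 → none → 0
21 → 20 → 1
20 → none → 0
36 → none → 0
Sum: 0 + 0 + 1 + 0 + 0 = 1
Change: 1 − 0 = +1

+1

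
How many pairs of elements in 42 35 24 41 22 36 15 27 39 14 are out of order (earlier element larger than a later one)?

31 inversions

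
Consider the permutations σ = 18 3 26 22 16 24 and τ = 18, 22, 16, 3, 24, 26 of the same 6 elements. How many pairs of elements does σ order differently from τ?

5 discordant pairs

Assign each item its position (1..6) in the first ordering, then rewrite the second ordering as that position sequence:
positions: 18→1, 3→2, 26→3, 22→4, 16→5, 24→6
second ordering as positions: [1, 4, 5, 2, 6, 3]
Discordant pairs = inversions in this position sequence.
1: 0
4: 2, 3 → 2
5: 2, 3 → 2
2: 0
6: 3 → 1
3: 0
Total: 0 + 2 + 2 + 0 + 1 + 0 = 5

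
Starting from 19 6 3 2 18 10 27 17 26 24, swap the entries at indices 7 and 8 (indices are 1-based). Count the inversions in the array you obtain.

Positions 7 and 8 hold 27 and 17; after swapping, the array is [19, 6, 3, 2, 18, 10, 17, 27, 26, 24].
Sweep left to right; for each value list the smaller values that follow it:
19: 6
6: 2
3: 1
2: 0
18: 2
10: 0
17: 0
27: 2
26: 1
24: 0
Sum: 6 + 2 + 1 + 0 + 2 + 0 + 0 + 2 + 1 + 0 = 14

14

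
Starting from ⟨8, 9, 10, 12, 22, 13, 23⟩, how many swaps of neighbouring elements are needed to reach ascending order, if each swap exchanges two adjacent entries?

There is 1 swap.

Each adjacent swap fixes exactly one inversion, so the minimum swap count equals the number of inversions.
Count inversions — for each element, later elements that are smaller:
8: none → 0
9: none → 0
10: none → 0
12: none → 0
22: 13 → 1
13: none → 0
23: none → 0
Total inversions: 0 + 0 + 0 + 0 + 1 + 0 + 0 = 1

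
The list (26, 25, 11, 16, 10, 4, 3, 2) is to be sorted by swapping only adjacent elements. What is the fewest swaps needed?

Minimum adjacent swaps = number of inversions (each swap of adjacent out-of-order elements removes one inversion and no swap can remove more).
Count inversions — for each element, later elements that are smaller:
26: 25, 11, 16, 10, 4, 3, 2 → 7
25: 11, 16, 10, 4, 3, 2 → 6
11: 10, 4, 3, 2 → 4
16: 10, 4, 3, 2 → 4
10: 4, 3, 2 → 3
4: 3, 2 → 2
3: 2 → 1
2: none → 0
Total inversions: 7 + 6 + 4 + 4 + 3 + 2 + 1 + 0 = 27

27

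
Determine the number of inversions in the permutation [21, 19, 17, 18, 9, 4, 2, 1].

There are 27 inversions.

Element-by-element contributions:
21 → 19, 17, 18, 9, 4, 2, 1 → 7
19 → 17, 18, 9, 4, 2, 1 → 6
17 → 9, 4, 2, 1 → 4
18 → 9, 4, 2, 1 → 4
9 → 4, 2, 1 → 3
4 → 2, 1 → 2
2 → 1 → 1
1 → none → 0
Sum: 7 + 6 + 4 + 4 + 3 + 2 + 1 + 0 = 27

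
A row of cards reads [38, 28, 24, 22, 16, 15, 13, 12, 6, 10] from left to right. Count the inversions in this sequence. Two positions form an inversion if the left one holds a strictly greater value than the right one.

44

For each element, count later entries that are smaller:
38: 9
28: 8
24: 7
22: 6
16: 5
15: 4
13: 3
12: 2
6: 0
10: 0
Sum: 9 + 8 + 7 + 6 + 5 + 4 + 3 + 2 + 0 + 0 = 44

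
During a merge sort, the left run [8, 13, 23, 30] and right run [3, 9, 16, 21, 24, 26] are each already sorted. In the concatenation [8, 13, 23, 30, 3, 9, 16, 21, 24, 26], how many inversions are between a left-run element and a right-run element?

13 cross-inversions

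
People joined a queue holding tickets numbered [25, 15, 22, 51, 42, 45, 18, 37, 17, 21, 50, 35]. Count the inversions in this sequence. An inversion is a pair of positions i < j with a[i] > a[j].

31 out-of-order pairs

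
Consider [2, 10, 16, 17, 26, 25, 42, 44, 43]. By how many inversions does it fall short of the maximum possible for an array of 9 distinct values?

Maximum inversions for 9 distinct elements is C(9, 2) = 9·8/2 = 36.
Current inversions — for each element, count later smaller elements:
2: 0
10: 0
16: 0
17: 0
26: 1
25: 0
42: 0
44: 1
43: 0
Current total: 0 + 0 + 0 + 0 + 1 + 0 + 0 + 1 + 0 = 2
Shortfall: 36 − 2 = 34

34 inversions short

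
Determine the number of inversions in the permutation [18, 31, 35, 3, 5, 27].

8 inversions

For each element, count later entries that are smaller:
18 → 3, 5 → 2
31 → 3, 5, 27 → 3
35 → 3, 5, 27 → 3
3 → none → 0
5 → none → 0
27 → none → 0
Sum: 2 + 3 + 3 + 0 + 0 + 0 = 8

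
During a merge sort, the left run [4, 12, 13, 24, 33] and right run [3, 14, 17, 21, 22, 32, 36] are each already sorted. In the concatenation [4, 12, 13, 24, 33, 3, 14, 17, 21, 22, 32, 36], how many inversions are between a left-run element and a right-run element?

For each element r of the right run, count left-run elements greater than r:
r = 3: 4, 12, 13, 24, 33 → 5
r = 14: 24, 33 → 2
r = 17: 24, 33 → 2
r = 21: 24, 33 → 2
r = 22: 24, 33 → 2
r = 32: 33 → 1
r = 36: none → 0
Cross-inversions: 5 + 2 + 2 + 2 + 2 + 1 + 0 = 14

14 cross-inversions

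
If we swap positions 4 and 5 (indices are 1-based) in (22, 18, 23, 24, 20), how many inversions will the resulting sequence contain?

3

Positions 4 and 5 hold 24 and 20; after swapping, the array is [22, 18, 23, 20, 24].
Element-by-element contributions:
22 → 18, 20 → 2
18 → none → 0
23 → 20 → 1
20 → none → 0
24 → none → 0
Sum: 2 + 0 + 1 + 0 + 0 = 3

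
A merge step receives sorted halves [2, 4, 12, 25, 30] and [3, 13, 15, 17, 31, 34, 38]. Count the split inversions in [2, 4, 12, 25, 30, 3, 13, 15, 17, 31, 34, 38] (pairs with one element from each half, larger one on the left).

10

For each element r of the right run, count left-run elements greater than r:
r = 3: 4, 12, 25, 30 → 4
r = 13: 25, 30 → 2
r = 15: 25, 30 → 2
r = 17: 25, 30 → 2
r = 31: none → 0
r = 34: none → 0
r = 38: none → 0
Cross-inversions: 4 + 2 + 2 + 2 + 0 + 0 + 0 = 10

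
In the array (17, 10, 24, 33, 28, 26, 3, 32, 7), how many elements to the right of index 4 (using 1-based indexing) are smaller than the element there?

5

The element at index 4 is 33.
Elements after it: 28, 26, 3, 32, 7
Those smaller than 33: 28, 26, 3, 32, 7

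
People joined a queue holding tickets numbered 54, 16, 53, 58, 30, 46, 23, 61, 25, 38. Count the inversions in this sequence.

There are 24 out-of-order pairs.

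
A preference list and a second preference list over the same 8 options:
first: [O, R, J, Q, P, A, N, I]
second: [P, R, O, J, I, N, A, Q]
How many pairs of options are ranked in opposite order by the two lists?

Assign each item its position (1..8) in the first ordering, then rewrite the second ordering as that position sequence:
positions: O→1, R→2, J→3, Q→4, P→5, A→6, N→7, I→8
second ordering as positions: [5, 2, 1, 3, 8, 7, 6, 4]
Discordant pairs = inversions in this position sequence.
5: 2, 1, 3, 4 → 4
2: 1 → 1
1: 0
3: 0
8: 7, 6, 4 → 3
7: 6, 4 → 2
6: 4 → 1
4: 0
Total: 4 + 1 + 0 + 0 + 3 + 2 + 1 + 0 = 11

11 pairs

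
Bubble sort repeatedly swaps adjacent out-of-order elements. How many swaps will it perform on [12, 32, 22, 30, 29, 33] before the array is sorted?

4 swaps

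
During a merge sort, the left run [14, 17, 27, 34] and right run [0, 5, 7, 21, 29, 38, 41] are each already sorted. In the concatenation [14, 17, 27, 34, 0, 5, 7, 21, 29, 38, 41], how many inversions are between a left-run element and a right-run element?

Take each right-half value and tally the left-half values above it:
r = 0: 14, 17, 27, 34 → 4
r = 5: 14, 17, 27, 34 → 4
r = 7: 14, 17, 27, 34 → 4
r = 21: 27, 34 → 2
r = 29: 34 → 1
r = 38: none → 0
r = 41: none → 0
Cross-inversions: 4 + 4 + 4 + 2 + 1 + 0 + 0 = 15

15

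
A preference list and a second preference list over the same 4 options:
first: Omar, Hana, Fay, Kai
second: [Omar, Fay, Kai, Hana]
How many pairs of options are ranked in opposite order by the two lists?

Assign each item its position (1..4) in the first ordering, then rewrite the second ordering as that position sequence:
positions: Omar→1, Hana→2, Fay→3, Kai→4
second ordering as positions: [1, 3, 4, 2]
Discordant pairs = inversions in this position sequence.
1: 0
3: 2 → 1
4: 2 → 1
2: 0
Total: 0 + 1 + 1 + 0 = 2

2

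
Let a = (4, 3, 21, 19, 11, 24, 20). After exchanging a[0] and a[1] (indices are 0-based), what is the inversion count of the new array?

Positions 0 and 1 hold 4 and 3; after swapping, the array is [3, 4, 21, 19, 11, 24, 20].
Element-by-element contributions:
3 → none → 0
4 → none → 0
21 → 19, 11, 20 → 3
19 → 11 → 1
11 → none → 0
24 → 20 → 1
20 → none → 0
Sum: 0 + 0 + 3 + 1 + 0 + 1 + 0 = 5

5 inversions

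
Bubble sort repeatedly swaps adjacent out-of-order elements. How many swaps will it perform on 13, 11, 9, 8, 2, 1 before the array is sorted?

The minimum number of adjacent swaps to sort an array equals its inversion count, since every such swap removes exactly one inversion.
Count inversions — for each element, later elements that are smaller:
13: 11, 9, 8, 2, 1 → 5
11: 9, 8, 2, 1 → 4
9: 8, 2, 1 → 3
8: 2, 1 → 2
2: 1 → 1
1: none → 0
Total inversions: 5 + 4 + 3 + 2 + 1 + 0 = 15

15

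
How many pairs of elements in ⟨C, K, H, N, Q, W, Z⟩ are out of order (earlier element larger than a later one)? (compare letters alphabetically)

There is 1 out-of-order pair.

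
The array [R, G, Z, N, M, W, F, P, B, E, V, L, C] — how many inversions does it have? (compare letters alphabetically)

Element-by-element contributions:
R: 9
G: 4
Z: 10
N: 6
M: 5
W: 7
F: 3
P: 4
B: 0
E: 1
V: 2
L: 1
C: 0
Sum: 9 + 4 + 10 + 6 + 5 + 7 + 3 + 4 + 0 + 1 + 2 + 1 + 0 = 52

52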